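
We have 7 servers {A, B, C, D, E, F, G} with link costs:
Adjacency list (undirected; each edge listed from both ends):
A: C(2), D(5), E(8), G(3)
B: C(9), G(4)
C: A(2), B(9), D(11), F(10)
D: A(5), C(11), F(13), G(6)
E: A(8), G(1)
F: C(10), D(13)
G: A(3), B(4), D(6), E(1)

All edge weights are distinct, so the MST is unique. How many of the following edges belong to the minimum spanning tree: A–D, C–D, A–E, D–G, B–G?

Kruskal's algorithm — process edges by increasing weight (ties by edge label):
E–G (1): add — endpoints in different components.
A–C (2): add — endpoints in different components.
A–G (3): add — endpoints in different components.
B–G (4): add — endpoints in different components.
A–D (5): add — endpoints in different components.
D–G (6): skip — D and G already connected.
A–E (8): skip — A and E already connected.
B–C (9): skip — B and C already connected.
C–F (10): add — endpoints in different components.
MST edge set: {E–G, A–C, A–G, B–G, A–D, C–F}.
Of the listed edges, {A–D, B–G} are in the MST → 2.

2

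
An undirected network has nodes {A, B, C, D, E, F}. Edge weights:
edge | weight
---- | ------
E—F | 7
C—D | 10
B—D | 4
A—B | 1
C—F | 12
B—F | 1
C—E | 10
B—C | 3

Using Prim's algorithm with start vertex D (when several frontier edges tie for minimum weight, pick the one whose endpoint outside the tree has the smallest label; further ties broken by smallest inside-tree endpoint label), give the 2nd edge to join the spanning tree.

A-B

Prim's algorithm from D:
Step 1: cheapest edge leaving the tree is B—D (4); add B.
Step 2: cheapest edge leaving the tree is A—B (1); add A.
Step 3: cheapest edge leaving the tree is B—F (1); add F.
Step 4: cheapest edge leaving the tree is B—C (3); add C.
Step 5: cheapest edge leaving the tree is E—F (7); add E.
The 2nd edge added is A—B.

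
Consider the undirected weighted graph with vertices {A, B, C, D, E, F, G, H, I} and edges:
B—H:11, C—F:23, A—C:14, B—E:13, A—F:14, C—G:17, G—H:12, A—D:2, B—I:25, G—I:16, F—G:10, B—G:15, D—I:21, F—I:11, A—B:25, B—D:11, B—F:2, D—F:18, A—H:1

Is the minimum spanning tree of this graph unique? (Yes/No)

No

Kruskal's algorithm — process edges by increasing weight (ties by edge label):
A—H (1): add — endpoints in different components.
A—D (2): add — endpoints in different components.
B—F (2): add — endpoints in different components.
F—G (10): add — endpoints in different components.
B—D (11): add — endpoints in different components.
B—H (11): skip — B and H already connected.
F—I (11): add — endpoints in different components.
G—H (12): skip — G and H already connected.
B—E (13): add — endpoints in different components.
A—C (14): add — endpoints in different components.
Non-tree edge B—H has weight 11, equal to the heaviest edge on its tree cycle — swapping gives another MST of the same weight. Not unique.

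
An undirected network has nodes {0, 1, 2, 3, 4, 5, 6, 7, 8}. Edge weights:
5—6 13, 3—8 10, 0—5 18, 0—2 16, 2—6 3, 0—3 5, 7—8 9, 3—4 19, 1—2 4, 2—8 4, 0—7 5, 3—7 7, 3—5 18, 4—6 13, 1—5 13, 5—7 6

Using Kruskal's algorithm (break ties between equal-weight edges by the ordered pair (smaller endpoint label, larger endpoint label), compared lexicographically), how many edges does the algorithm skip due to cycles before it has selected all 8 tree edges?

Kruskal's algorithm — process edges by increasing weight (ties by edge label):
2—6 (3): add — endpoints in different components.
1—2 (4): add — endpoints in different components.
2—8 (4): add — endpoints in different components.
0—3 (5): add — endpoints in different components.
0—7 (5): add — endpoints in different components.
5—7 (6): add — endpoints in different components.
3—7 (7): skip — 3 and 7 already connected.
7—8 (9): add — endpoints in different components.
3—8 (10): skip — 3 and 8 already connected.
1—5 (13): skip — 1 and 5 already connected.
4—6 (13): add — endpoints in different components.
Edges rejected before the tree was complete: 3.

3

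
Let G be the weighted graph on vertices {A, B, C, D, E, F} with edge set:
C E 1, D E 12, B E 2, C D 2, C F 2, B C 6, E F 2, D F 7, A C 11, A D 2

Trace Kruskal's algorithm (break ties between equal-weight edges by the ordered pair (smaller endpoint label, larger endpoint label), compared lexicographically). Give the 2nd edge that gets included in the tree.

Kruskal: consider edges lightest-first.
C E (1): add — endpoints in different components.
A D (2): add — endpoints in different components.
B E (2): add — endpoints in different components.
C D (2): add — endpoints in different components.
C F (2): add — endpoints in different components.
The 2nd edge added is A D.

A-D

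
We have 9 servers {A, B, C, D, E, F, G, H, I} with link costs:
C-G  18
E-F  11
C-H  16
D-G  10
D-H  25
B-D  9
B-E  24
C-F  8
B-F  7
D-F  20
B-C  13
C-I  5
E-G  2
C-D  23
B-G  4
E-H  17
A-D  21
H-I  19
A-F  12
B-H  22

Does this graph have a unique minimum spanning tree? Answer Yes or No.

Kruskal: consider edges lightest-first.
E-G (2): add — endpoints in different components.
B-G (4): add — endpoints in different components.
C-I (5): add — endpoints in different components.
B-F (7): add — endpoints in different components.
C-F (8): add — endpoints in different components.
B-D (9): add — endpoints in different components.
D-G (10): skip — D and G already connected.
E-F (11): skip — E and F already connected.
A-F (12): add — endpoints in different components.
B-C (13): skip — B and C already connected.
C-H (16): add — endpoints in different components.
Every non-tree edge has weight strictly greater than the heaviest edge on the tree path between its endpoints, so the MST is unique.

Yes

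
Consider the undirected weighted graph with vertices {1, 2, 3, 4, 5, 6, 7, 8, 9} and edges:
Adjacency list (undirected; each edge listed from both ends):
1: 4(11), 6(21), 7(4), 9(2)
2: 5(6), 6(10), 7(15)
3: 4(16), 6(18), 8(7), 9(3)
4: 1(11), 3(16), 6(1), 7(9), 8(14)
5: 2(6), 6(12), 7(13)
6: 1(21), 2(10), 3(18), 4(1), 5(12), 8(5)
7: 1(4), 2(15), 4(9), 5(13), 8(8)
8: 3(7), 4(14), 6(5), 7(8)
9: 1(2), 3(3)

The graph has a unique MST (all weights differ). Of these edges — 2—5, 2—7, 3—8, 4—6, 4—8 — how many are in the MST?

Kruskal's algorithm — process edges by increasing weight (ties by edge label):
4—6 (1): add — endpoints in different components.
1—9 (2): add — endpoints in different components.
3—9 (3): add — endpoints in different components.
1—7 (4): add — endpoints in different components.
6—8 (5): add — endpoints in different components.
2—5 (6): add — endpoints in different components.
3—8 (7): add — endpoints in different components.
7—8 (8): skip — 7 and 8 already connected.
4—7 (9): skip — 4 and 7 already connected.
2—6 (10): add — endpoints in different components.
MST edge set: {4—6, 1—9, 3—9, 1—7, 6—8, 2—5, 3—8, 2—6}.
Of the listed edges, {2—5, 3—8, 4—6} are in the MST → 3.

3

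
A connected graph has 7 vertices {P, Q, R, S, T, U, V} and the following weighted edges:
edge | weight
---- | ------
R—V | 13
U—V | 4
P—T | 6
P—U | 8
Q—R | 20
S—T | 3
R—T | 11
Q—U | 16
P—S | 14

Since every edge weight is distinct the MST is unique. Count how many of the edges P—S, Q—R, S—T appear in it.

1

Kruskal: consider edges lightest-first.
S—T (3): add — endpoints in different components.
U—V (4): add — endpoints in different components.
P—T (6): add — endpoints in different components.
P—U (8): add — endpoints in different components.
R—T (11): add — endpoints in different components.
R—V (13): skip — R and V already connected.
P—S (14): skip — P and S already connected.
Q—U (16): add — endpoints in different components.
MST edge set: {S—T, U—V, P—T, P—U, R—T, Q—U}.
Of the listed edges, {S—T} are in the MST → 1.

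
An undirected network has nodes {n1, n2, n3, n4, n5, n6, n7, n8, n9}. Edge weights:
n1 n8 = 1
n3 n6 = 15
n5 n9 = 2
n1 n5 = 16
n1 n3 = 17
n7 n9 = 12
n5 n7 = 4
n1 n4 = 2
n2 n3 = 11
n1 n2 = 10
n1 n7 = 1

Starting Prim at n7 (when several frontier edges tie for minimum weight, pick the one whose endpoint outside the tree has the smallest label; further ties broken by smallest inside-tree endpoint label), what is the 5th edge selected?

Prim, starting at n7.
Step 1: frontier [n1 n7 1, n5 n7 4, n7 n9 12] → take n1 n7 (1); add n1.
Step 2: frontier [n1 n8 1, n1 n4 2, n1 n2 10, n1 n5 16, n1 n3 17, n5 n7 4, n7 n9 12] → take n1 n8 (1); add n8.
Step 3: frontier [n1 n4 2, n1 n2 10, n1 n5 16, n1 n3 17, n5 n7 4, n7 n9 12] → take n1 n4 (2); add n4.
Step 4: frontier [n1 n2 10, n1 n5 16, n1 n3 17, n5 n7 4, n7 n9 12] → take n5 n7 (4); add n5.
Step 5: frontier [n1 n2 10, n1 n3 17, n5 n9 2, n7 n9 12] → take n5 n9 (2); add n9.
Step 6: frontier [n1 n2 10, n1 n3 17] → take n1 n2 (10); add n2.
Step 7: frontier [n1 n3 17, n2 n3 11] → take n2 n3 (11); add n3.
Step 8: frontier [n3 n6 15] → take n3 n6 (15); add n6.
The 5th edge added is n5 n9.

n5-n9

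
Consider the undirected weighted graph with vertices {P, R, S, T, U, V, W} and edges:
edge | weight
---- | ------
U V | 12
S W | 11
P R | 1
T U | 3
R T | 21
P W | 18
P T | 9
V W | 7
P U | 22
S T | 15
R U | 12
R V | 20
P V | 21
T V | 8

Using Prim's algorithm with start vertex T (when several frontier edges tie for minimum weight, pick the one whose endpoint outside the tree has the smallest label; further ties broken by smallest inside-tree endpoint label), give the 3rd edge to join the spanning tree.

Prim, starting at T.
Step 1: frontier [T U 3, T V 8, P T 9, S T 15, R T 21] → take T U (3); add U.
Step 2: frontier [T V 8, P T 9, S T 15, R T 21, R U 12, U V 12, P U 22] → take T V (8); add V.
Step 3: frontier [P T 9, S T 15, R T 21, R U 12, P U 22, V W 7, R V 20, P V 21] → take V W (7); add W.
Step 4: frontier [P T 9, S T 15, R T 21, R U 12, P U 22, R V 20, P V 21, S W 11, P W 18] → take P T (9); add P.
Step 5: frontier [P R 1, S T 15, R T 21, R U 12, R V 20, S W 11] → take P R (1); add R.
Step 6: frontier [S T 15, S W 11] → take S W (11); add S.
The 3rd edge added is V W.

V-W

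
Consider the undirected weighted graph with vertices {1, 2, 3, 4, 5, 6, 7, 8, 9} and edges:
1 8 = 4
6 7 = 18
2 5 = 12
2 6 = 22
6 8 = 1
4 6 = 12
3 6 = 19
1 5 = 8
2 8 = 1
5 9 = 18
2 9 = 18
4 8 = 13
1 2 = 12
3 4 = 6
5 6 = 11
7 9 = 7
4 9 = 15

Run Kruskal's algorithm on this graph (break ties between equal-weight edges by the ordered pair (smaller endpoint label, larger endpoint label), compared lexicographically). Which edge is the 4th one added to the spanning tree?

3-4

Kruskal: consider edges lightest-first.
2 8 (1): add — endpoints in different components.
6 8 (1): add — endpoints in different components.
1 8 (4): add — endpoints in different components.
3 4 (6): add — endpoints in different components.
7 9 (7): add — endpoints in different components.
1 5 (8): add — endpoints in different components.
5 6 (11): skip — 5 and 6 already connected.
1 2 (12): skip — 1 and 2 already connected.
2 5 (12): skip — 2 and 5 already connected.
4 6 (12): add — endpoints in different components.
4 8 (13): skip — 4 and 8 already connected.
4 9 (15): add — endpoints in different components.
The 4th edge added is 3 4.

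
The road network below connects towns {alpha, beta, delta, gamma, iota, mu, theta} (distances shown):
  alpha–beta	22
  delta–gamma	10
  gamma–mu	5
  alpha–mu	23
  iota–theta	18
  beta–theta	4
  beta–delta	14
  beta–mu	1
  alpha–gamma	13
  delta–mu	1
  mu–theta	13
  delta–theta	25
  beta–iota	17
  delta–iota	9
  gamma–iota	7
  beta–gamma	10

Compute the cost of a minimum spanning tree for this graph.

Prim, starting at theta.
Step 1: cheapest edge leaving the tree is beta–theta (4); add beta.
Step 2: cheapest edge leaving the tree is beta–mu (1); add mu.
Step 3: cheapest edge leaving the tree is delta–mu (1); add delta.
Step 4: cheapest edge leaving the tree is gamma–mu (5); add gamma.
Step 5: cheapest edge leaving the tree is gamma–iota (7); add iota.
Step 6: cheapest edge leaving the tree is alpha–gamma (13); add alpha.
MST edges: beta–theta, beta–mu, delta–mu, gamma–mu, gamma–iota, alpha–gamma; total weight 4+1+1+5+7+13 = 31.

31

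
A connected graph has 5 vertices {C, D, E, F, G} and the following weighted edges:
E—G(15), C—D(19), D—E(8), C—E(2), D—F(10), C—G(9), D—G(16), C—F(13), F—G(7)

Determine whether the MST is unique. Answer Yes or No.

Yes

Kruskal's algorithm — process edges by increasing weight (ties by edge label):
C—E (2): add — endpoints in different components.
F—G (7): add — endpoints in different components.
D—E (8): add — endpoints in different components.
C—G (9): add — endpoints in different components.
Every non-tree edge has weight strictly greater than the heaviest edge on the tree path between its endpoints, so the MST is unique.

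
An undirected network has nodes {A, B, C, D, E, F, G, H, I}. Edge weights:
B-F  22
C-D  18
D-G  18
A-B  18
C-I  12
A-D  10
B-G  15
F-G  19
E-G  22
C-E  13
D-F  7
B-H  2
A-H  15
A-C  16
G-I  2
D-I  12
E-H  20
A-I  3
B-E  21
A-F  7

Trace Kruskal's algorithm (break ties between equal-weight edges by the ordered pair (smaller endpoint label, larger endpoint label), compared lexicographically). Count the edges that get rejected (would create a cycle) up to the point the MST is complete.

Sort edges by weight, then run Kruskal:
B-H (2): add — endpoints in different components.
G-I (2): add — endpoints in different components.
A-I (3): add — endpoints in different components.
A-F (7): add — endpoints in different components.
D-F (7): add — endpoints in different components.
A-D (10): skip — A and D already connected.
C-I (12): add — endpoints in different components.
D-I (12): skip — D and I already connected.
C-E (13): add — endpoints in different components.
A-H (15): add — endpoints in different components.
Edges rejected before the tree was complete: 2.

2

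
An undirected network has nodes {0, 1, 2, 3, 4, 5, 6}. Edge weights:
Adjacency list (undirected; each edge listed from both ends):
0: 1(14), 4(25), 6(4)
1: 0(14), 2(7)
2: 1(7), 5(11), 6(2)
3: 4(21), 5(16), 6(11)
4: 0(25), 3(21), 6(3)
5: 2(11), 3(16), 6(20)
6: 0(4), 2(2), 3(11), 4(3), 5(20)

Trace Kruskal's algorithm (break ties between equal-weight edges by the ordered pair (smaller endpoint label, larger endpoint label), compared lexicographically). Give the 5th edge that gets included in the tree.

2-5

Kruskal: consider edges lightest-first.
2—6 (2): add — endpoints in different components.
4—6 (3): add — endpoints in different components.
0—6 (4): add — endpoints in different components.
1—2 (7): add — endpoints in different components.
2—5 (11): add — endpoints in different components.
3—6 (11): add — endpoints in different components.
The 5th edge added is 2—5.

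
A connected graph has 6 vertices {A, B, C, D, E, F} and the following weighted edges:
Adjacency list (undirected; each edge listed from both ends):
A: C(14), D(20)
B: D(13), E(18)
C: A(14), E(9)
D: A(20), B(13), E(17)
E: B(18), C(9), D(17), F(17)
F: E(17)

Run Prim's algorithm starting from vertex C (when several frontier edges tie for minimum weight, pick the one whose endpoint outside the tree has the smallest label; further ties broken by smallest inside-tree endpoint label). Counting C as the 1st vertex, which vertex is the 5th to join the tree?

Prim's algorithm from C:
Step 1: cheapest edge leaving the tree is C-E (9); add E.
Step 2: cheapest edge leaving the tree is A-C (14); add A.
Step 3: cheapest edge leaving the tree is D-E (17); add D.
Step 4: cheapest edge leaving the tree is B-D (13); add B.
Step 5: cheapest edge leaving the tree is E-F (17); add F.
Vertex order: C, E, A, D, B, F. The 5th vertex is B.

B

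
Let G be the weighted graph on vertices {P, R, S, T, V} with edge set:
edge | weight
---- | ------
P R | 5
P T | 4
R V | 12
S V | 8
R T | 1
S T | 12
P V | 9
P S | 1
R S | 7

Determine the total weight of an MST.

14

Prim's algorithm from R:
Step 1: cheapest edge leaving the tree is R T (1); add T.
Step 2: cheapest edge leaving the tree is P T (4); add P.
Step 3: cheapest edge leaving the tree is P S (1); add S.
Step 4: cheapest edge leaving the tree is S V (8); add V.
MST edges: R T, P T, P S, S V; total weight 1+4+1+8 = 14.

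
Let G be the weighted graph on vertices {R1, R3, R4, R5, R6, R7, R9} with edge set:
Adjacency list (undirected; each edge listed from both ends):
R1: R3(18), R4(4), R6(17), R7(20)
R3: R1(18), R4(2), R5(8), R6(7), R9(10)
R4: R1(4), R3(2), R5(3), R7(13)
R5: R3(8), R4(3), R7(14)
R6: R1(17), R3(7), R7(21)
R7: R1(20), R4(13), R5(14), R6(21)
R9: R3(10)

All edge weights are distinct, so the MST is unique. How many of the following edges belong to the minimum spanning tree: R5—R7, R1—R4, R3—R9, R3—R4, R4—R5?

Kruskal: consider edges lightest-first.
R3—R4 (2): add — endpoints in different components.
R4—R5 (3): add — endpoints in different components.
R1—R4 (4): add — endpoints in different components.
R3—R6 (7): add — endpoints in different components.
R3—R5 (8): skip — R5 and R3 already connected.
R3—R9 (10): add — endpoints in different components.
R4—R7 (13): add — endpoints in different components.
MST edge set: {R3—R4, R4—R5, R1—R4, R3—R6, R3—R9, R4—R7}.
Of the listed edges, {R1—R4, R3—R9, R3—R4, R4—R5} are in the MST → 4.

4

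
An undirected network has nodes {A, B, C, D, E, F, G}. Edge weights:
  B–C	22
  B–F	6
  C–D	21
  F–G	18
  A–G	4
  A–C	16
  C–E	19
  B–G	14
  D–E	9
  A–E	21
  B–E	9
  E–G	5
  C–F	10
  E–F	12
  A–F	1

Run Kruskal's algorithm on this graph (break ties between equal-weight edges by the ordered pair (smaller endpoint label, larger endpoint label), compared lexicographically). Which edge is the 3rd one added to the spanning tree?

E-G

Kruskal's algorithm — process edges by increasing weight (ties by edge label):
A–F (1): add — endpoints in different components.
A–G (4): add — endpoints in different components.
E–G (5): add — endpoints in different components.
B–F (6): add — endpoints in different components.
B–E (9): skip — B and E already connected.
D–E (9): add — endpoints in different components.
C–F (10): add — endpoints in different components.
The 3rd edge added is E–G.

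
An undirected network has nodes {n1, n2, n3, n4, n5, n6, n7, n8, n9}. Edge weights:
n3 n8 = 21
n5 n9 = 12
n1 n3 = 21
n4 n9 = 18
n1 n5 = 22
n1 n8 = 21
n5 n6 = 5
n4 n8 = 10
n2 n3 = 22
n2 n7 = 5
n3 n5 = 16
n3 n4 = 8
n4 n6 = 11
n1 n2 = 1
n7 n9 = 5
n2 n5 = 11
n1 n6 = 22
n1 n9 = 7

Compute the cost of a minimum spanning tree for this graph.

56

Kruskal's algorithm — process edges by increasing weight (ties by edge label):
n1 n2 (1): add — endpoints in different components.
n2 n7 (5): add — endpoints in different components.
n5 n6 (5): add — endpoints in different components.
n7 n9 (5): add — endpoints in different components.
n1 n9 (7): skip — n9 and n1 already connected.
n3 n4 (8): add — endpoints in different components.
n4 n8 (10): add — endpoints in different components.
n2 n5 (11): add — endpoints in different components.
n4 n6 (11): add — endpoints in different components.
MST edges: n1 n2, n2 n7, n5 n6, n7 n9, n3 n4, n4 n8, n2 n5, n4 n6; total weight 1+5+5+5+8+10+11+11 = 56.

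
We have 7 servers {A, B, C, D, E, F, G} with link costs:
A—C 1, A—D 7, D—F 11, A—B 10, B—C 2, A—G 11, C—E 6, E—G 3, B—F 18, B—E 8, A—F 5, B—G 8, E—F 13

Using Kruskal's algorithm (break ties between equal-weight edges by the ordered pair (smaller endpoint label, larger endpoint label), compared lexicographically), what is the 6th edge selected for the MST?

A-D

Sort edges by weight, then run Kruskal:
A—C (1): add. Components now {A,C} {B} {D} {E} {F} {G}
B—C (2): add. Components now {A,B,C} {D} {E} {F} {G}
E—G (3): add. Components now {A,B,C} {D} {E,G} {F}
A—F (5): add. Components now {A,B,C,F} {D} {E,G}
C—E (6): add. Components now {A,B,C,E,F,G} {D}
A—D (7): add. Components now {A,B,C,D,E,F,G}
The 6th edge added is A—D.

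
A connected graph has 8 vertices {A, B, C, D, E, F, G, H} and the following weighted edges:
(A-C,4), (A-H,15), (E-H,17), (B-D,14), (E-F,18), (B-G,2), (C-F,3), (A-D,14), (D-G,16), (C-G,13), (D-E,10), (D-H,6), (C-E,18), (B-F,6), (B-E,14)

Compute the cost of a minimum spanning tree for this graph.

45

Sort edges by weight, then run Kruskal:
B-G (2): add — endpoints in different components.
C-F (3): add — endpoints in different components.
A-C (4): add — endpoints in different components.
B-F (6): add — endpoints in different components.
D-H (6): add — endpoints in different components.
D-E (10): add — endpoints in different components.
C-G (13): skip — C and G already connected.
A-D (14): add — endpoints in different components.
MST edges: B-G, C-F, A-C, B-F, D-H, D-E, A-D; total weight 2+3+4+6+6+10+14 = 45.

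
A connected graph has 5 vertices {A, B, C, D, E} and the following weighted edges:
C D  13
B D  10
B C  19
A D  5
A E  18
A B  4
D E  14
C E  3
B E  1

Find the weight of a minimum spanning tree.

13

Prim, starting at E.
Step 1: cheapest edge leaving the tree is B E (1); add B.
Step 2: cheapest edge leaving the tree is C E (3); add C.
Step 3: cheapest edge leaving the tree is A B (4); add A.
Step 4: cheapest edge leaving the tree is A D (5); add D.
MST edges: B E, C E, A B, A D; total weight 1+3+4+5 = 13.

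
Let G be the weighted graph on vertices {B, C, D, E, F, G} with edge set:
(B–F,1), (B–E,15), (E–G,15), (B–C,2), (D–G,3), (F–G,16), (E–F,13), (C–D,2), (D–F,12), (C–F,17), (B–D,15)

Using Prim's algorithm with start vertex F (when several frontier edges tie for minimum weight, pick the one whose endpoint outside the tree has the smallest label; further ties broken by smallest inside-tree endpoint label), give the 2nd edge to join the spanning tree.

Prim's algorithm from F:
Step 1: cheapest edge leaving the tree is B–F (1); add B.
Step 2: cheapest edge leaving the tree is B–C (2); add C.
Step 3: cheapest edge leaving the tree is C–D (2); add D.
Step 4: cheapest edge leaving the tree is D–G (3); add G.
Step 5: cheapest edge leaving the tree is E–F (13); add E.
The 2nd edge added is B–C.

B-C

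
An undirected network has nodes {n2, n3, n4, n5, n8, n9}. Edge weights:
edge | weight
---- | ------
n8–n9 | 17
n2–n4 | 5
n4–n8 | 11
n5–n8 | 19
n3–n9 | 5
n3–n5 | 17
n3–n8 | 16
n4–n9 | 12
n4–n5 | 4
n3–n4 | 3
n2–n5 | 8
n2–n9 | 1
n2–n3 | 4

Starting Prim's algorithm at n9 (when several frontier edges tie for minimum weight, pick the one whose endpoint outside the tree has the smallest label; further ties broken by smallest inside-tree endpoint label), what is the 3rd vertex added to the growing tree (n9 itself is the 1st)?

n3

Prim's algorithm from n9:
Step 1: frontier [n2–n9 1, n3–n9 5, n4–n9 12, n8–n9 17] → take n2–n9 (1); add n2.
Step 2: frontier [n2–n3 4, n2–n4 5, n2–n5 8, n3–n9 5, n4–n9 12, n8–n9 17] → take n2–n3 (4); add n3.
Step 3: frontier [n2–n4 5, n2–n5 8, n3–n4 3, n3–n8 16, n3–n5 17, n4–n9 12, n8–n9 17] → take n3–n4 (3); add n4.
Step 4: frontier [n2–n5 8, n3–n8 16, n3–n5 17, n4–n5 4, n4–n8 11, n8–n9 17] → take n4–n5 (4); add n5.
Step 5: frontier [n3–n8 16, n4–n8 11, n5–n8 19, n8–n9 17] → take n4–n8 (11); add n8.
Vertex order: n9, n2, n3, n4, n5, n8. The 3rd vertex is n3.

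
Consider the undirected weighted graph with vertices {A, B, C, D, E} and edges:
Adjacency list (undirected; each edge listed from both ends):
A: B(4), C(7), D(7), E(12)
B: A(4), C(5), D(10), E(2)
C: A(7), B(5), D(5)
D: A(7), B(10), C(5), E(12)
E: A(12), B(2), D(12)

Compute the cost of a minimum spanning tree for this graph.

16

Kruskal: consider edges lightest-first.
B—E (2): add. Components now {A} {B,E} {C} {D}
A—B (4): add. Components now {A,B,E} {C} {D}
B—C (5): add. Components now {A,B,C,E} {D}
C—D (5): add. Components now {A,B,C,D,E}
MST edges: B—E, A—B, B—C, C—D; total weight 2+4+5+5 = 16.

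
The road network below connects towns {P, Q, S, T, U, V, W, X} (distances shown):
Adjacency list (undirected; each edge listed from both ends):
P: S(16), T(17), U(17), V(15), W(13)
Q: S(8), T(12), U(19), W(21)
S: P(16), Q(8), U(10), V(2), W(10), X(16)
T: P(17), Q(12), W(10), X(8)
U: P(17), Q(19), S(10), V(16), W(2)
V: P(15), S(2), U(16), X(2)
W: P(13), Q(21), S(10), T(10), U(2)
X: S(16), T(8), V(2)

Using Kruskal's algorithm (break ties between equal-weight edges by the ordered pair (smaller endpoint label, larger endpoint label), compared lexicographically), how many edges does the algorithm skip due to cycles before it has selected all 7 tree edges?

Kruskal's algorithm — process edges by increasing weight (ties by edge label):
S-V (2): add — endpoints in different components.
U-W (2): add — endpoints in different components.
V-X (2): add — endpoints in different components.
Q-S (8): add — endpoints in different components.
T-X (8): add — endpoints in different components.
S-U (10): add — endpoints in different components.
S-W (10): skip — S and W already connected.
T-W (10): skip — T and W already connected.
Q-T (12): skip — Q and T already connected.
P-W (13): add — endpoints in different components.
Edges rejected before the tree was complete: 3.

3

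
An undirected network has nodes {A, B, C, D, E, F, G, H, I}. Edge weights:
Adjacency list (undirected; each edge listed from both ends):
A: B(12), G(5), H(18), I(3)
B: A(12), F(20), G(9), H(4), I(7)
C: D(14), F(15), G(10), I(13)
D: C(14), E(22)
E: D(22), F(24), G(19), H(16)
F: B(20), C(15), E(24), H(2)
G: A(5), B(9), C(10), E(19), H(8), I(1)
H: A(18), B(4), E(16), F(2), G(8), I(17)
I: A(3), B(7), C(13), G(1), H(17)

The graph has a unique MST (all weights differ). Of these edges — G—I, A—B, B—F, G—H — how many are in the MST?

Kruskal: consider edges lightest-first.
G—I (1): add — endpoints in different components.
F—H (2): add — endpoints in different components.
A—I (3): add — endpoints in different components.
B—H (4): add — endpoints in different components.
A—G (5): skip — A and G already connected.
B—I (7): add — endpoints in different components.
G—H (8): skip — G and H already connected.
B—G (9): skip — B and G already connected.
C—G (10): add — endpoints in different components.
A—B (12): skip — A and B already connected.
C—I (13): skip — C and I already connected.
C—D (14): add — endpoints in different components.
C—F (15): skip — C and F already connected.
E—H (16): add — endpoints in different components.
MST edge set: {G—I, F—H, A—I, B—H, B—I, C—G, C—D, E—H}.
Of the listed edges, {G—I} are in the MST → 1.

1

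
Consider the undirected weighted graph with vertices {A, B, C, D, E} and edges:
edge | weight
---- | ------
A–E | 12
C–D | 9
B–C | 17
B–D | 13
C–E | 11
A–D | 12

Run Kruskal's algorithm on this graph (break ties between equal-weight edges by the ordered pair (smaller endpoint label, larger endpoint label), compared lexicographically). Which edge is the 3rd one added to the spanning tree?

A-D

Sort edges by weight, then run Kruskal:
C–D (9): add — endpoints in different components.
C–E (11): add — endpoints in different components.
A–D (12): add — endpoints in different components.
A–E (12): skip — A and E already connected.
B–D (13): add — endpoints in different components.
The 3rd edge added is A–D.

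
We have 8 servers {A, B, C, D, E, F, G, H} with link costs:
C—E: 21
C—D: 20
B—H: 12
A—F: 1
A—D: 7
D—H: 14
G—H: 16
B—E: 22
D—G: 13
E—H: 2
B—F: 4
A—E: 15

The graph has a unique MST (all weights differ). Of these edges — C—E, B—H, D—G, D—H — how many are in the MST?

Kruskal: consider edges lightest-first.
A—F (1): add — endpoints in different components.
E—H (2): add — endpoints in different components.
B—F (4): add — endpoints in different components.
A—D (7): add — endpoints in different components.
B—H (12): add — endpoints in different components.
D—G (13): add — endpoints in different components.
D—H (14): skip — D and H already connected.
A—E (15): skip — A and E already connected.
G—H (16): skip — G and H already connected.
C—D (20): add — endpoints in different components.
MST edge set: {A—F, E—H, B—F, A—D, B—H, D—G, C—D}.
Of the listed edges, {B—H, D—G} are in the MST → 2.

2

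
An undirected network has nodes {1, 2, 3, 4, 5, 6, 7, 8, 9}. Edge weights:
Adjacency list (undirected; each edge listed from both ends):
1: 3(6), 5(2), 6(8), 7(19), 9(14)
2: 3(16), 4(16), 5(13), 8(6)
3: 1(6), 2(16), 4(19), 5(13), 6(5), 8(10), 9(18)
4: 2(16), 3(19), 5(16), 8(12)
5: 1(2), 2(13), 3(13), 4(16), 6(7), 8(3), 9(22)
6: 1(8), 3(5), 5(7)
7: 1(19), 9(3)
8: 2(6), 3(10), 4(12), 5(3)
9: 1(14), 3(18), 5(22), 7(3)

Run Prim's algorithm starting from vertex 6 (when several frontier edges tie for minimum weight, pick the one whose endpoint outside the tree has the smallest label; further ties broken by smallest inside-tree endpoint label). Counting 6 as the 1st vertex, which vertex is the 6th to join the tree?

2

Prim, starting at 6.
Step 1: cheapest edge leaving the tree is 3–6 (5); add 3.
Step 2: cheapest edge leaving the tree is 1–3 (6); add 1.
Step 3: cheapest edge leaving the tree is 1–5 (2); add 5.
Step 4: cheapest edge leaving the tree is 5–8 (3); add 8.
Step 5: cheapest edge leaving the tree is 2–8 (6); add 2.
Step 6: cheapest edge leaving the tree is 4–8 (12); add 4.
Step 7: cheapest edge leaving the tree is 1–9 (14); add 9.
Step 8: cheapest edge leaving the tree is 7–9 (3); add 7.
Vertex order: 6, 3, 1, 5, 8, 2, 4, 9, 7. The 6th vertex is 2.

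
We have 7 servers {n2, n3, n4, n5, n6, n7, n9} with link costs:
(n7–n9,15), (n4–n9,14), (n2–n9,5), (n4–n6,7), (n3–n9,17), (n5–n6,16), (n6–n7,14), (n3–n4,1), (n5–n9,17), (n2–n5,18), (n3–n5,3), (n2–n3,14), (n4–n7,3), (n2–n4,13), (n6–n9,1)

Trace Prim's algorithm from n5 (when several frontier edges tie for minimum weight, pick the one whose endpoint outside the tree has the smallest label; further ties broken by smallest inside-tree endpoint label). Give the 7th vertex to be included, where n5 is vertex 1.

n2

Grow the tree from n5 using Prim:
Step 1: cheapest edge leaving the tree is n3–n5 (3); add n3.
Step 2: cheapest edge leaving the tree is n3–n4 (1); add n4.
Step 3: cheapest edge leaving the tree is n4–n7 (3); add n7.
Step 4: cheapest edge leaving the tree is n4–n6 (7); add n6.
Step 5: cheapest edge leaving the tree is n6–n9 (1); add n9.
Step 6: cheapest edge leaving the tree is n2–n9 (5); add n2.
Vertex order: n5, n3, n4, n7, n6, n9, n2. The 7th vertex is n2.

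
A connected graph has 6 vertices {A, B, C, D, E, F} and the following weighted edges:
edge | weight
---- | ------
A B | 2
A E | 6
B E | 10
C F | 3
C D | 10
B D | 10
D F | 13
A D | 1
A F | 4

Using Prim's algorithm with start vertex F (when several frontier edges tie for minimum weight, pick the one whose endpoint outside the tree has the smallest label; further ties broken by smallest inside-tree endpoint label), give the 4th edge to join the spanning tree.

Grow the tree from F using Prim:
Step 1: cheapest edge leaving the tree is C F (3); add C.
Step 2: cheapest edge leaving the tree is A F (4); add A.
Step 3: cheapest edge leaving the tree is A D (1); add D.
Step 4: cheapest edge leaving the tree is A B (2); add B.
Step 5: cheapest edge leaving the tree is A E (6); add E.
The 4th edge added is A B.

A-B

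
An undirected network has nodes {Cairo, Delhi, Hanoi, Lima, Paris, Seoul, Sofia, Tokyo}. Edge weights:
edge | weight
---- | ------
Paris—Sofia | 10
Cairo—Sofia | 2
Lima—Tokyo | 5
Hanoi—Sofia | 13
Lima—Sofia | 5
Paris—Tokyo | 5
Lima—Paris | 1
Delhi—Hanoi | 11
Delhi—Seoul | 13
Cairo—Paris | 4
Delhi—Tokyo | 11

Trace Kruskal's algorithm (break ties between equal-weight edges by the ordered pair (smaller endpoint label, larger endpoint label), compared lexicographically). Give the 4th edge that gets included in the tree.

Lima-Tokyo

Kruskal: consider edges lightest-first.
Lima—Paris (1): add — endpoints in different components.
Cairo—Sofia (2): add — endpoints in different components.
Cairo—Paris (4): add — endpoints in different components.
Lima—Sofia (5): skip — Sofia and Lima already connected.
Lima—Tokyo (5): add — endpoints in different components.
Paris—Tokyo (5): skip — Tokyo and Paris already connected.
Paris—Sofia (10): skip — Sofia and Paris already connected.
Delhi—Hanoi (11): add — endpoints in different components.
Delhi—Tokyo (11): add — endpoints in different components.
Delhi—Seoul (13): add — endpoints in different components.
The 4th edge added is Lima—Tokyo.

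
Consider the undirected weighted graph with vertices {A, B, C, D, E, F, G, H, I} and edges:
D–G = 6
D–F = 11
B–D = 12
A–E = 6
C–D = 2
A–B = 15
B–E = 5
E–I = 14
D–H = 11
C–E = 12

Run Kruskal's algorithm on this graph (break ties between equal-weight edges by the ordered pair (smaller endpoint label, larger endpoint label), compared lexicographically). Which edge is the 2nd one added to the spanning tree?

B-E

Kruskal's algorithm — process edges by increasing weight (ties by edge label):
C–D (2): add — endpoints in different components.
B–E (5): add — endpoints in different components.
A–E (6): add — endpoints in different components.
D–G (6): add — endpoints in different components.
D–F (11): add — endpoints in different components.
D–H (11): add — endpoints in different components.
B–D (12): add — endpoints in different components.
C–E (12): skip — C and E already connected.
E–I (14): add — endpoints in different components.
The 2nd edge added is B–E.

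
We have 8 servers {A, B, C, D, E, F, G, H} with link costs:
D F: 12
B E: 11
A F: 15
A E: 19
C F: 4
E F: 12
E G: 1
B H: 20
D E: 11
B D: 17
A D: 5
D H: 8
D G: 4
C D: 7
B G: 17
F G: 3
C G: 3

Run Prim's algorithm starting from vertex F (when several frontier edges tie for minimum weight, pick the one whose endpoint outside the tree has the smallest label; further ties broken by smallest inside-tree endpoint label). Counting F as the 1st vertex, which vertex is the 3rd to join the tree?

E

Prim's algorithm from F:
Step 1: cheapest edge leaving the tree is F G (3); add G.
Step 2: cheapest edge leaving the tree is E G (1); add E.
Step 3: cheapest edge leaving the tree is C G (3); add C.
Step 4: cheapest edge leaving the tree is D G (4); add D.
Step 5: cheapest edge leaving the tree is A D (5); add A.
Step 6: cheapest edge leaving the tree is D H (8); add H.
Step 7: cheapest edge leaving the tree is B E (11); add B.
Vertex order: F, G, E, C, D, A, H, B. The 3rd vertex is E.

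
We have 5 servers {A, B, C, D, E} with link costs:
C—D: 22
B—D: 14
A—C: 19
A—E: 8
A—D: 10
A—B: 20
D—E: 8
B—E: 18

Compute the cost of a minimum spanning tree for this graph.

Sort edges by weight, then run Kruskal:
A—E (8): add — endpoints in different components.
D—E (8): add — endpoints in different components.
A—D (10): skip — A and D already connected.
B—D (14): add — endpoints in different components.
B—E (18): skip — B and E already connected.
A—C (19): add — endpoints in different components.
MST edges: A—E, D—E, B—D, A—C; total weight 8+8+14+19 = 49.

49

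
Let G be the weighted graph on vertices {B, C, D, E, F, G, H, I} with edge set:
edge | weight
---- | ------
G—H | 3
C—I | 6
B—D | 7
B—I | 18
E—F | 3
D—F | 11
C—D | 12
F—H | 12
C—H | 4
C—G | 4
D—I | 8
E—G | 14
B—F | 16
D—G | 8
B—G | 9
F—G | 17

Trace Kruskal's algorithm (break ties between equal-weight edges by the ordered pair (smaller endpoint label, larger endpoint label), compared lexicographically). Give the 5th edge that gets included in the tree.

Sort edges by weight, then run Kruskal:
E—F (3): add — endpoints in different components.
G—H (3): add — endpoints in different components.
C—G (4): add — endpoints in different components.
C—H (4): skip — C and H already connected.
C—I (6): add — endpoints in different components.
B—D (7): add — endpoints in different components.
D—G (8): add — endpoints in different components.
D—I (8): skip — D and I already connected.
B—G (9): skip — B and G already connected.
D—F (11): add — endpoints in different components.
The 5th edge added is B—D.

B-D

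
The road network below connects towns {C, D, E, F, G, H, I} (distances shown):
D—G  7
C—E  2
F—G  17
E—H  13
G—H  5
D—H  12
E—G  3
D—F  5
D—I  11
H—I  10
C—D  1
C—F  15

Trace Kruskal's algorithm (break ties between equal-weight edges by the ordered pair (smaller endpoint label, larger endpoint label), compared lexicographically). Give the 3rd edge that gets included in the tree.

E-G

Sort edges by weight, then run Kruskal:
C—D (1): add — endpoints in different components.
C—E (2): add — endpoints in different components.
E—G (3): add — endpoints in different components.
D—F (5): add — endpoints in different components.
G—H (5): add — endpoints in different components.
D—G (7): skip — D and G already connected.
H—I (10): add — endpoints in different components.
The 3rd edge added is E—G.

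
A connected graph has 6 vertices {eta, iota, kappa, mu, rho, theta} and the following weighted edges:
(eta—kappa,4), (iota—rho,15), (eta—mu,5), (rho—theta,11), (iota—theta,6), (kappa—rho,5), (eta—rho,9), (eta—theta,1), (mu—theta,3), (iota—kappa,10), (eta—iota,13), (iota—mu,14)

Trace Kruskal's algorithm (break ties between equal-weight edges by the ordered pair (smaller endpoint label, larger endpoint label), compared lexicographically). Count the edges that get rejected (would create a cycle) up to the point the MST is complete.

1

Kruskal: consider edges lightest-first.
eta—theta (1): add — endpoints in different components.
mu—theta (3): add — endpoints in different components.
eta—kappa (4): add — endpoints in different components.
eta—mu (5): skip — mu and eta already connected.
kappa—rho (5): add — endpoints in different components.
iota—theta (6): add — endpoints in different components.
Edges rejected before the tree was complete: 1.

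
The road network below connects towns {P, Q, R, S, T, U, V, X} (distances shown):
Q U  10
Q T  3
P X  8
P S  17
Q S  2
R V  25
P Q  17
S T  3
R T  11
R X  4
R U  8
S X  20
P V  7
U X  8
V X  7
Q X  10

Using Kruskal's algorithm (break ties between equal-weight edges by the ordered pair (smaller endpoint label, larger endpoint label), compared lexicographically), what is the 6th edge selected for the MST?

Kruskal's algorithm — process edges by increasing weight (ties by edge label):
Q S (2): add — endpoints in different components.
Q T (3): add — endpoints in different components.
S T (3): skip — T and S already connected.
R X (4): add — endpoints in different components.
P V (7): add — endpoints in different components.
V X (7): add — endpoints in different components.
P X (8): skip — P and X already connected.
R U (8): add — endpoints in different components.
U X (8): skip — U and X already connected.
Q U (10): add — endpoints in different components.
The 6th edge added is R U.

R-U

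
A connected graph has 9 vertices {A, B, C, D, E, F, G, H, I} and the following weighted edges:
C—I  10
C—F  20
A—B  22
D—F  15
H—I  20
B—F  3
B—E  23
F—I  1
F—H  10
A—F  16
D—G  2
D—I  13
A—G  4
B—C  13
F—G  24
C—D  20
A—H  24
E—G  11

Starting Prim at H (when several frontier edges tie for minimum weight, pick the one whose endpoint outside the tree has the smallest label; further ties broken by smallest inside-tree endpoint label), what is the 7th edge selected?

A-G

Prim, starting at H.
Step 1: cheapest edge leaving the tree is F—H (10); add F.
Step 2: cheapest edge leaving the tree is F—I (1); add I.
Step 3: cheapest edge leaving the tree is B—F (3); add B.
Step 4: cheapest edge leaving the tree is C—I (10); add C.
Step 5: cheapest edge leaving the tree is D—I (13); add D.
Step 6: cheapest edge leaving the tree is D—G (2); add G.
Step 7: cheapest edge leaving the tree is A—G (4); add A.
Step 8: cheapest edge leaving the tree is E—G (11); add E.
The 7th edge added is A—G.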